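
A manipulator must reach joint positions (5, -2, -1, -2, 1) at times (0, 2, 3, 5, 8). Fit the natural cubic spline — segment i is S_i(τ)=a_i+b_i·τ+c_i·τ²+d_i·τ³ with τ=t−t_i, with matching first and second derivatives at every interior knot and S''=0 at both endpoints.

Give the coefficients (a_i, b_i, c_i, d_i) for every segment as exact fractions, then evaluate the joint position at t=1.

  seg 0: a=5 b=-1681/326 c=0 d=135/326
  seg 1: a=-2 b=-61/326 c=405/163 d=-423/326
  seg 2: a=-1 b=145/163 c=-459/326 d=465/1304
  seg 3: a=-2 b=-151/326 c=477/652 d=-53/652
S(1) = 42/163

Δ: Δ0=-7/2, Δ1=1, Δ2=-1/2, Δ3=1
row 1: diag=6, rhs=27; c'=1/6, d'=9/2
row 2: denom=6−1·1/6=35/6; d'=(-9−1·9/2)/(35/6)=-81/35
row 3: denom=10−2·12/35=326/35; d'=(9−2·-81/35)/(326/35)=477/326
back: M3=477/326
back: M2=-81/35−12/35·477/326=-459/163
back: M1=9/2−1/6·-459/163=810/163
M: M0=0, M1=810/163, M2=-459/163, M3=477/326, M4=0
seg 0: a=5, c=M0/2=0, d=(M1−M0)/(6·2)=135/326, b=Δ0−h0·(2M0+M1)/6=-1681/326
seg 1: a=-2, c=M1/2=405/163, d=(M2−M1)/(6·1)=-423/326, b=Δ1−h1·(2M1+M2)/6=-61/326
seg 2: a=-1, c=M2/2=-459/326, d=(M3−M2)/(6·2)=465/1304, b=Δ2−h2·(2M2+M3)/6=145/163
seg 3: a=-2, c=M3/2=477/652, d=(M4−M3)/(6·3)=-53/652, b=Δ3−h3·(2M3+M4)/6=-151/326
t_q=1 → seg 0, τ=1; S=5+-1681/326·τ+0·τ²+135/326·τ³=42/163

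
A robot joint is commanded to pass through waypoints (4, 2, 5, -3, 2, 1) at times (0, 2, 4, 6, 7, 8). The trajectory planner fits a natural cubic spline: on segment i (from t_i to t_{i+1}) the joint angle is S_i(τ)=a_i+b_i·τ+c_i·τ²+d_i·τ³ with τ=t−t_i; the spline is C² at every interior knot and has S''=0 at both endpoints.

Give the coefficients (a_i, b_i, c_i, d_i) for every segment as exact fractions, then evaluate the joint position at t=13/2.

  seg 0: a=4 b=-1467/626 c=0 d=841/2504
  seg 1: a=2 b=528/313 c=2523/1252 d=-330/313
  seg 2: a=5 b=-909/313 c=-5397/1252 d=4711/2504
  seg 3: a=-3 b=1521/626 c=2184/313 d=-2759/626
  seg 4: a=2 b=990/313 c=-3909/626 d=1303/626
S(13/2) = -2963/5008

Δ: Δ0=-1, Δ1=3/2, Δ2=-4, Δ3=5, Δ4=-1
row 1: diag=8, rhs=15; c'=1/4, d'=15/8
row 2: denom=8−2·1/4=15/2; d'=(-33−2·15/8)/(15/2)=-49/10
row 3: denom=6−2·4/15=82/15; d'=(54−2·-49/10)/(82/15)=957/82
row 4: denom=4−1·15/82=313/82; d'=(-36−1·957/82)/(313/82)=-3909/313
back: M4=-3909/313
back: M3=957/82−15/82·-3909/313=4368/313
back: M2=-49/10−4/15·4368/313=-5397/626
back: M1=15/8−1/4·-5397/626=2523/626
M: M0=0, M1=2523/626, M2=-5397/626, M3=4368/313, M4=-3909/313, M5=0
seg 0: a=4, c=M0/2=0, d=(M1−M0)/(6·2)=841/2504, b=Δ0−h0·(2M0+M1)/6=-1467/626
seg 1: a=2, c=M1/2=2523/1252, d=(M2−M1)/(6·2)=-330/313, b=Δ1−h1·(2M1+M2)/6=528/313
seg 2: a=5, c=M2/2=-5397/1252, d=(M3−M2)/(6·2)=4711/2504, b=Δ2−h2·(2M2+M3)/6=-909/313
seg 3: a=-3, c=M3/2=2184/313, d=(M4−M3)/(6·1)=-2759/626, b=Δ3−h3·(2M3+M4)/6=1521/626
seg 4: a=2, c=M4/2=-3909/626, d=(M5−M4)/(6·1)=1303/626, b=Δ4−h4·(2M4+M5)/6=990/313
t_q=13/2 → seg 3, τ=1/2; S=-3+1521/626·τ+2184/313·τ²+-2759/626·τ³=-2963/5008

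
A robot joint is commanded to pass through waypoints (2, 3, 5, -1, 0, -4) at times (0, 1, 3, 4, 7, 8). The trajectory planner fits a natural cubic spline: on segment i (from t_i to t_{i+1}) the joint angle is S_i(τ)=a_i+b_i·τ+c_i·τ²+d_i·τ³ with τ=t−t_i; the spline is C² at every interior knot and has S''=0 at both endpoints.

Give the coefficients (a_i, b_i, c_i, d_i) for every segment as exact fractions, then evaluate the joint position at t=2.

  seg 0: a=2 b=611/1284 c=0 d=673/1284
  seg 1: a=3 b=1315/642 c=673/428 d=-673/642
  seg 2: a=5 b=-2723/642 c=-2019/428 d=3799/1284
  seg 3: a=-1 b=-6163/1284 c=445/107 d=-3143/3852
  seg 4: a=0 b=-1205/642 c=-1363/428 d=1363/1284
S(2) = 2385/428

Δ: Δ0=1, Δ1=1, Δ2=-6, Δ3=1/3, Δ4=-4
row 1: diag=6, rhs=0; c'=1/3, d'=0
row 2: denom=6−2·1/3=16/3; d'=(-42−2·0)/(16/3)=-63/8
row 3: denom=8−1·3/16=125/16; d'=(38−1·-63/8)/(125/16)=734/125
row 4: denom=8−3·48/125=856/125; d'=(-26−3·734/125)/(856/125)=-1363/214
back: M4=-1363/214
back: M3=734/125−48/125·-1363/214=890/107
back: M2=-63/8−3/16·890/107=-2019/214
back: M1=0−1/3·-2019/214=673/214
M: M0=0, M1=673/214, M2=-2019/214, M3=890/107, M4=-1363/214, M5=0
seg 0: a=2, c=M0/2=0, d=(M1−M0)/(6·1)=673/1284, b=Δ0−h0·(2M0+M1)/6=611/1284
seg 1: a=3, c=M1/2=673/428, d=(M2−M1)/(6·2)=-673/642, b=Δ1−h1·(2M1+M2)/6=1315/642
seg 2: a=5, c=M2/2=-2019/428, d=(M3−M2)/(6·1)=3799/1284, b=Δ2−h2·(2M2+M3)/6=-2723/642
seg 3: a=-1, c=M3/2=445/107, d=(M4−M3)/(6·3)=-3143/3852, b=Δ3−h3·(2M3+M4)/6=-6163/1284
seg 4: a=0, c=M4/2=-1363/428, d=(M5−M4)/(6·1)=1363/1284, b=Δ4−h4·(2M4+M5)/6=-1205/642
t_q=2 → seg 1, τ=1; S=3+1315/642·τ+673/428·τ²+-673/642·τ³=2385/428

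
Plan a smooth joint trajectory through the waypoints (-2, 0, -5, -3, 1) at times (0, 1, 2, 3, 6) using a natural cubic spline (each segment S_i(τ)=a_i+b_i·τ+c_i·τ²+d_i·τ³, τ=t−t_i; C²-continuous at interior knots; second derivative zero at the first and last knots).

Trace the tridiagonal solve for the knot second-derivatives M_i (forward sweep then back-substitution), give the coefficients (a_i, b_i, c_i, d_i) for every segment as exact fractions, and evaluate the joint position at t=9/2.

Δ: Δ0=2, Δ1=-5, Δ2=2, Δ3=4/3
row 1: diag=4, rhs=-42; c'=1/4, d'=-21/2
row 2: denom=4−1·1/4=15/4; d'=(42−1·-21/2)/(15/4)=14
row 3: denom=8−1·4/15=116/15; d'=(-4−1·14)/(116/15)=-135/58
back: M3=-135/58
back: M2=14−4/15·-135/58=424/29
back: M1=-21/2−1/4·424/29=-821/58
M: M0=0, M1=-821/58, M2=424/29, M3=-135/58, M4=0
seg 0: a=-2, c=M0/2=0, d=(M1−M0)/(6·1)=-821/348, b=Δ0−h0·(2M0+M1)/6=1517/348
seg 1: a=0, c=M1/2=-821/116, d=(M2−M1)/(6·1)=1669/348, b=Δ1−h1·(2M1+M2)/6=-473/174
seg 2: a=-5, c=M2/2=212/29, d=(M3−M2)/(6·1)=-983/348, b=Δ2−h2·(2M2+M3)/6=-865/348
seg 3: a=-3, c=M3/2=-135/116, d=(M4−M3)/(6·3)=15/116, b=Δ3−h3·(2M3+M4)/6=637/174
t_q=9/2 → seg 3, τ=3/2; S=-3+637/174·τ+-135/116·τ²+15/116·τ³=287/928

  seg 0: a=-2 b=1517/348 c=0 d=-821/348
  seg 1: a=0 b=-473/174 c=-821/116 d=1669/348
  seg 2: a=-5 b=-865/348 c=212/29 d=-983/348
  seg 3: a=-3 b=637/174 c=-135/116 d=15/116
S(9/2) = 287/928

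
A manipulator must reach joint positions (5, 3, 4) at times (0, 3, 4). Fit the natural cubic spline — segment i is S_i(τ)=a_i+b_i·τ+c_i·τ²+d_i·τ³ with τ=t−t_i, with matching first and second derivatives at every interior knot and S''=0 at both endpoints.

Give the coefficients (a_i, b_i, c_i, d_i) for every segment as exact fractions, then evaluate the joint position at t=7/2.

Δ: Δ0=-2/3, Δ1=1
row 1: diag=8, rhs=10; c'=1/8, d'=5/4
back: M1=5/4
M: M0=0, M1=5/4, M2=0
seg 0: a=5, c=M0/2=0, d=(M1−M0)/(6·3)=5/72, b=Δ0−h0·(2M0+M1)/6=-31/24
seg 1: a=3, c=M1/2=5/8, d=(M2−M1)/(6·1)=-5/24, b=Δ1−h1·(2M1+M2)/6=7/12
t_q=7/2 → seg 1, τ=1/2; S=3+7/12·τ+5/8·τ²+-5/24·τ³=219/64

  seg 0: a=5 b=-31/24 c=0 d=5/72
  seg 1: a=3 b=7/12 c=5/8 d=-5/24
S(7/2) = 219/64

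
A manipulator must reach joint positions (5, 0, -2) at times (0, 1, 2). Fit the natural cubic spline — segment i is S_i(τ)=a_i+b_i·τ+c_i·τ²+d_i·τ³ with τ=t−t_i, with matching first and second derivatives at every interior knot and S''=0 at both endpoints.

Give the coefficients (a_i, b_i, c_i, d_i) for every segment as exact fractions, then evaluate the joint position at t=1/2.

  seg 0: a=5 b=-23/4 c=0 d=3/4
  seg 1: a=0 b=-7/2 c=9/4 d=-3/4
S(1/2) = 71/32

Δ: Δ0=-5, Δ1=-2
row 1: diag=4, rhs=18; c'=1/4, d'=9/2
back: M1=9/2
M: M0=0, M1=9/2, M2=0
seg 0: a=5, c=M0/2=0, d=(M1−M0)/(6·1)=3/4, b=Δ0−h0·(2M0+M1)/6=-23/4
seg 1: a=0, c=M1/2=9/4, d=(M2−M1)/(6·1)=-3/4, b=Δ1−h1·(2M1+M2)/6=-7/2
t_q=1/2 → seg 0, τ=1/2; S=5+-23/4·τ+0·τ²+3/4·τ³=71/32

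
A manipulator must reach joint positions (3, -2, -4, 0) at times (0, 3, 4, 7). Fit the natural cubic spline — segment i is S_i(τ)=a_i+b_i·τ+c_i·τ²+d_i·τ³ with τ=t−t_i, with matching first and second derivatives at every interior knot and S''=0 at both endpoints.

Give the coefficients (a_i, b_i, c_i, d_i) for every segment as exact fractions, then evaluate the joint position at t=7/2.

  seg 0: a=3 b=-29/21 c=0 d=-2/63
  seg 1: a=-2 b=-47/21 c=-2/7 d=11/21
  seg 2: a=-4 b=-26/21 c=9/7 d=-1/7
S(7/2) = -25/8

Δ: Δ0=-5/3, Δ1=-2, Δ2=4/3
row 1: diag=8, rhs=-2; c'=1/8, d'=-1/4
row 2: denom=8−1·1/8=63/8; d'=(20−1·-1/4)/(63/8)=18/7
back: M2=18/7
back: M1=-1/4−1/8·18/7=-4/7
M: M0=0, M1=-4/7, M2=18/7, M3=0
seg 0: a=3, c=M0/2=0, d=(M1−M0)/(6·3)=-2/63, b=Δ0−h0·(2M0+M1)/6=-29/21
seg 1: a=-2, c=M1/2=-2/7, d=(M2−M1)/(6·1)=11/21, b=Δ1−h1·(2M1+M2)/6=-47/21
seg 2: a=-4, c=M2/2=9/7, d=(M3−M2)/(6·3)=-1/7, b=Δ2−h2·(2M2+M3)/6=-26/21
t_q=7/2 → seg 1, τ=1/2; S=-2+-47/21·τ+-2/7·τ²+11/21·τ³=-25/8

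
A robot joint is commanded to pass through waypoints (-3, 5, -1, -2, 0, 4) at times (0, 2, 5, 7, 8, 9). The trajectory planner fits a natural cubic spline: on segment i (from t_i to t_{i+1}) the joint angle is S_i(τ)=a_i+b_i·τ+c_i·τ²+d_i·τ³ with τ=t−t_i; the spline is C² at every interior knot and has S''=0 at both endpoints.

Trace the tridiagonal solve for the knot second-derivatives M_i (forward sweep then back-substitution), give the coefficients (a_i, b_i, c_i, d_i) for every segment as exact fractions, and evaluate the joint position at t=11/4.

Δ: Δ0=4, Δ1=-2, Δ2=-1/2, Δ3=2, Δ4=4
row 1: diag=10, rhs=-36; c'=3/10, d'=-18/5
row 2: denom=10−3·3/10=91/10; d'=(9−3·-18/5)/(91/10)=198/91
row 3: denom=6−2·20/91=506/91; d'=(15−2·198/91)/(506/91)=969/506
row 4: denom=4−1·91/506=1933/506; d'=(12−1·969/506)/(1933/506)=5103/1933
back: M4=5103/1933
back: M3=969/506−91/506·5103/1933=2784/1933
back: M2=198/91−20/91·2784/1933=3594/1933
back: M1=-18/5−3/10·3594/1933=-8037/1933
M: M0=0, M1=-8037/1933, M2=3594/1933, M3=2784/1933, M4=5103/1933, M5=0
seg 0: a=-3, c=M0/2=0, d=(M1−M0)/(6·2)=-2679/7732, b=Δ0−h0·(2M0+M1)/6=10411/1933
seg 1: a=5, c=M1/2=-8037/3866, d=(M2−M1)/(6·3)=3877/11598, b=Δ1−h1·(2M1+M2)/6=2374/1933
seg 2: a=-1, c=M2/2=1797/1933, d=(M3−M2)/(6·2)=-135/3866, b=Δ2−h2·(2M2+M3)/6=-8581/3866
seg 3: a=-2, c=M3/2=1392/1933, d=(M4−M3)/(6·1)=773/3866, b=Δ3−h3·(2M3+M4)/6=4175/3866
seg 4: a=0, c=M4/2=5103/3866, d=(M5−M4)/(6·1)=-1701/3866, b=Δ4−h4·(2M4+M5)/6=6031/1933
t_q=11/4 → seg 1, τ=3/4; S=5+2374/1933·τ+-8037/3866·τ²+3877/11598·τ³=1210585/247424

  seg 0: a=-3 b=10411/1933 c=0 d=-2679/7732
  seg 1: a=5 b=2374/1933 c=-8037/3866 d=3877/11598
  seg 2: a=-1 b=-8581/3866 c=1797/1933 d=-135/3866
  seg 3: a=-2 b=4175/3866 c=1392/1933 d=773/3866
  seg 4: a=0 b=6031/1933 c=5103/3866 d=-1701/3866
S(11/4) = 1210585/247424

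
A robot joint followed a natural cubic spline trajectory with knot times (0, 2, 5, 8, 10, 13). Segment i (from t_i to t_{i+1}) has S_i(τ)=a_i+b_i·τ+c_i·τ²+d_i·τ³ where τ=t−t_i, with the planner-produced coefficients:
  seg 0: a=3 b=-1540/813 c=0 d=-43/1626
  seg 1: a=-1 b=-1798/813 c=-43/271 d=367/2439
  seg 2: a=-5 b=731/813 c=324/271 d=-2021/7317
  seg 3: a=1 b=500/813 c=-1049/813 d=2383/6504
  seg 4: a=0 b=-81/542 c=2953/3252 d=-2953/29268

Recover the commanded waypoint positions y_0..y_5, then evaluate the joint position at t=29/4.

y_0=3 y_1=-1 y_2=-5 y_3=1 y_4=0 y_5=5
S(29/4) = -1223/17344

y_0 = S_0(0) = a_0 = 3
y_1 = S_1(0) = a_1 = -1
y_2 = S_2(0) = a_2 = -5
y_3 = S_3(0) = a_3 = 1
y_4 = S_4(0) = a_4 = 0
y_5 = S_4(3) = 5
t_q=29/4 is in segment 2 (τ=9/4); S_2(τ)=-1223/17344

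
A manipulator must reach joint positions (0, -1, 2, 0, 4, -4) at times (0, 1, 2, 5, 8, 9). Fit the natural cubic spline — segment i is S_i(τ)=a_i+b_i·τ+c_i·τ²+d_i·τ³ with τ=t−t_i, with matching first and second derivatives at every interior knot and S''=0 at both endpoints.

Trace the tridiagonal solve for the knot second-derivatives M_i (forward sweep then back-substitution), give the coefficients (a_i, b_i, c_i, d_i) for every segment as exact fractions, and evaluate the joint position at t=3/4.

Δ: Δ0=-1, Δ1=3, Δ2=-2/3, Δ3=4/3, Δ4=-8
row 1: diag=4, rhs=24; c'=1/4, d'=6
row 2: denom=8−1·1/4=31/4; d'=(-22−1·6)/(31/4)=-112/31
row 3: denom=12−3·12/31=336/31; d'=(12−3·-112/31)/(336/31)=59/28
row 4: denom=8−3·31/112=803/112; d'=(-56−3·59/28)/(803/112)=-6980/803
back: M4=-6980/803
back: M3=59/28−31/112·-6980/803=3624/803
back: M2=-112/31−12/31·3624/803=-4304/803
back: M1=6−1/4·-4304/803=5894/803
M: M0=0, M1=5894/803, M2=-4304/803, M3=3624/803, M4=-6980/803, M5=0
seg 0: a=0, c=M0/2=0, d=(M1−M0)/(6·1)=2947/2409, b=Δ0−h0·(2M0+M1)/6=-5356/2409
seg 1: a=-1, c=M1/2=2947/803, d=(M2−M1)/(6·1)=-5099/2409, b=Δ1−h1·(2M1+M2)/6=3485/2409
seg 2: a=2, c=M2/2=-2152/803, d=(M3−M2)/(6·3)=3964/7227, b=Δ2−h2·(2M2+M3)/6=5870/2409
seg 3: a=0, c=M3/2=1812/803, d=(M4−M3)/(6·3)=-482/657, b=Δ3−h3·(2M3+M4)/6=2810/2409
seg 4: a=4, c=M4/2=-3490/803, d=(M5−M4)/(6·1)=3490/2409, b=Δ4−h4·(2M4+M5)/6=-12292/2409
t_q=3/4 → seg 0, τ=3/4; S=0+-5356/2409·τ+0·τ²+2947/2409·τ³=-59173/51392

  seg 0: a=0 b=-5356/2409 c=0 d=2947/2409
  seg 1: a=-1 b=3485/2409 c=2947/803 d=-5099/2409
  seg 2: a=2 b=5870/2409 c=-2152/803 d=3964/7227
  seg 3: a=0 b=2810/2409 c=1812/803 d=-482/657
  seg 4: a=4 b=-12292/2409 c=-3490/803 d=3490/2409
S(3/4) = -59173/51392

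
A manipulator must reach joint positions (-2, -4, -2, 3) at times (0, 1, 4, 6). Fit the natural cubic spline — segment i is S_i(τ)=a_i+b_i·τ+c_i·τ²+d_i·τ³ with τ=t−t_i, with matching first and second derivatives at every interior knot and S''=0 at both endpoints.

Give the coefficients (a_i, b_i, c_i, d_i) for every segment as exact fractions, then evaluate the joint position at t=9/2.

Δ: Δ0=-2, Δ1=2/3, Δ2=5/2
row 1: diag=8, rhs=16; c'=3/8, d'=2
row 2: denom=10−3·3/8=71/8; d'=(11−3·2)/(71/8)=40/71
back: M2=40/71
back: M1=2−3/8·40/71=127/71
M: M0=0, M1=127/71, M2=40/71, M3=0
seg 0: a=-2, c=M0/2=0, d=(M1−M0)/(6·1)=127/426, b=Δ0−h0·(2M0+M1)/6=-979/426
seg 1: a=-4, c=M1/2=127/142, d=(M2−M1)/(6·3)=-29/426, b=Δ1−h1·(2M1+M2)/6=-299/213
seg 2: a=-2, c=M2/2=20/71, d=(M3−M2)/(6·2)=-10/213, b=Δ2−h2·(2M2+M3)/6=905/426
t_q=9/2 → seg 2, τ=1/2; S=-2+905/426·τ+20/71·τ²+-10/213·τ³=-62/71

  seg 0: a=-2 b=-979/426 c=0 d=127/426
  seg 1: a=-4 b=-299/213 c=127/142 d=-29/426
  seg 2: a=-2 b=905/426 c=20/71 d=-10/213
S(9/2) = -62/71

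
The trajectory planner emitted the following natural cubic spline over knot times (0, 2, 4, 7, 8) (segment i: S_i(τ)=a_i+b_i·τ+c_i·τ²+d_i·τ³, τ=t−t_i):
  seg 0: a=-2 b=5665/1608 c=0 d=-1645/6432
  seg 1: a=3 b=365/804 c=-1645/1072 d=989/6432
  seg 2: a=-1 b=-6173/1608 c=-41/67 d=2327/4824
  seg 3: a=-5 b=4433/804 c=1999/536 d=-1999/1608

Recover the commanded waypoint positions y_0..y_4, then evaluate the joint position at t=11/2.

y_0 = S_0(0) = a_0 = -2
y_1 = S_1(0) = a_1 = 3
y_2 = S_2(0) = a_2 = -1
y_3 = S_3(0) = a_3 = -5
y_4 = S_3(1) = 3
t_q=11/2 is in segment 2 (τ=3/2); S_2(τ)=-27903/4288

y_0=-2 y_1=3 y_2=-1 y_3=-5 y_4=3
S(11/2) = -27903/4288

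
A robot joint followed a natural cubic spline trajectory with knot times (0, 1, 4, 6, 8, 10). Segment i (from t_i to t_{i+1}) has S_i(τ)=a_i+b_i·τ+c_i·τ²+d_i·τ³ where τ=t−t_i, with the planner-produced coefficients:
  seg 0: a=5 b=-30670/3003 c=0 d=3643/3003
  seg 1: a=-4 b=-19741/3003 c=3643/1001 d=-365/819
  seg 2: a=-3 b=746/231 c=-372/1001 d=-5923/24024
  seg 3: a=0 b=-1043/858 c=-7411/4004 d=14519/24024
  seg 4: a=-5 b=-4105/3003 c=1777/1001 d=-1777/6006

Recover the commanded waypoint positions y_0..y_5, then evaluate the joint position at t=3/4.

y_0 = S_0(0) = a_0 = 5
y_1 = S_1(0) = a_1 = -4
y_2 = S_2(0) = a_2 = -3
y_3 = S_3(0) = a_3 = 0
y_4 = S_4(0) = a_4 = -5
y_5 = S_4(2) = -3
t_q=3/4 is in segment 0 (τ=3/4); S_0(τ)=-19659/9152

y_0=5 y_1=-4 y_2=-3 y_3=0 y_4=-5 y_5=-3
S(3/4) = -19659/9152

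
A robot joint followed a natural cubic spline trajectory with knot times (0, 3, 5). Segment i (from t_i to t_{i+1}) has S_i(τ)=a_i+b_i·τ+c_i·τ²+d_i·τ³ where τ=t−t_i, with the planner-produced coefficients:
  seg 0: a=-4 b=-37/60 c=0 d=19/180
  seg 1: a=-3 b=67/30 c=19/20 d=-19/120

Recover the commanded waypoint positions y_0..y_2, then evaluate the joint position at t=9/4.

y_0=-4 y_1=-3 y_2=4
S(9/4) = -5357/1280

y_0 = S_0(0) = a_0 = -4
y_1 = S_1(0) = a_1 = -3
y_2 = S_1(2) = 4
t_q=9/4 is in segment 0 (τ=9/4); S_0(τ)=-5357/1280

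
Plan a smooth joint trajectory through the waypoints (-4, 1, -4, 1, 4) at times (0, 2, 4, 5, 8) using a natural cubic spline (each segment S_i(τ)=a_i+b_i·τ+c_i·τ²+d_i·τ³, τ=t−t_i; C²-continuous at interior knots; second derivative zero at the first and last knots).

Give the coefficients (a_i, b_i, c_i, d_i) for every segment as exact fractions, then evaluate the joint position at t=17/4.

Δ: Δ0=5/2, Δ1=-5/2, Δ2=5, Δ3=1
row 1: diag=8, rhs=-30; c'=1/4, d'=-15/4
row 2: denom=6−2·1/4=11/2; d'=(45−2·-15/4)/(11/2)=105/11
row 3: denom=8−1·2/11=86/11; d'=(-24−1·105/11)/(86/11)=-369/86
back: M3=-369/86
back: M2=105/11−2/11·-369/86=444/43
back: M1=-15/4−1/4·444/43=-1089/172
M: M0=0, M1=-1089/172, M2=444/43, M3=-369/86, M4=0
seg 0: a=-4, c=M0/2=0, d=(M1−M0)/(6·2)=-363/688, b=Δ0−h0·(2M0+M1)/6=793/172
seg 1: a=1, c=M1/2=-1089/344, d=(M2−M1)/(6·2)=955/688, b=Δ1−h1·(2M1+M2)/6=-74/43
seg 2: a=-4, c=M2/2=222/43, d=(M3−M2)/(6·1)=-419/172, b=Δ2−h2·(2M2+M3)/6=391/172
seg 3: a=1, c=M3/2=-369/172, d=(M4−M3)/(6·3)=41/172, b=Δ3−h3·(2M3+M4)/6=455/86
t_q=17/4 → seg 2, τ=1/4; S=-4+391/172·τ+222/43·τ²+-419/172·τ³=-34643/11008

  seg 0: a=-4 b=793/172 c=0 d=-363/688
  seg 1: a=1 b=-74/43 c=-1089/344 d=955/688
  seg 2: a=-4 b=391/172 c=222/43 d=-419/172
  seg 3: a=1 b=455/86 c=-369/172 d=41/172
S(17/4) = -34643/11008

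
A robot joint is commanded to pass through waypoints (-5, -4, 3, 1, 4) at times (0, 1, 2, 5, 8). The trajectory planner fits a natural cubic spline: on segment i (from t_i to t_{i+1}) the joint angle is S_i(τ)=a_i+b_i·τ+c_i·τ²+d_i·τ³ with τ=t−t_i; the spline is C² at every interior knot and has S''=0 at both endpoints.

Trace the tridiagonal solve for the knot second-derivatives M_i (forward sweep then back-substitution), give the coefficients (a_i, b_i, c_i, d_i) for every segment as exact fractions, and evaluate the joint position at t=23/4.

Δ: Δ0=1, Δ1=7, Δ2=-2/3, Δ3=1
row 1: diag=4, rhs=36; c'=1/4, d'=9
row 2: denom=8−1·1/4=31/4; d'=(-46−1·9)/(31/4)=-220/31
row 3: denom=12−3·12/31=336/31; d'=(10−3·-220/31)/(336/31)=485/168
back: M3=485/168
back: M2=-220/31−12/31·485/168=-115/14
back: M1=9−1/4·-115/14=619/56
M: M0=0, M1=619/56, M2=-115/14, M3=485/168, M4=0
seg 0: a=-5, c=M0/2=0, d=(M1−M0)/(6·1)=619/336, b=Δ0−h0·(2M0+M1)/6=-283/336
seg 1: a=-4, c=M1/2=619/112, d=(M2−M1)/(6·1)=-1079/336, b=Δ1−h1·(2M1+M2)/6=787/168
seg 2: a=3, c=M2/2=-115/28, d=(M3−M2)/(6·3)=1865/3024, b=Δ2−h2·(2M2+M3)/6=293/48
seg 3: a=1, c=M3/2=485/336, d=(M4−M3)/(6·3)=-485/3024, b=Δ3−h3·(2M3+M4)/6=-317/168
t_q=23/4 → seg 3, τ=3/4; S=1+-317/168·τ+485/336·τ²+-485/3024·τ³=337/1024

  seg 0: a=-5 b=-283/336 c=0 d=619/336
  seg 1: a=-4 b=787/168 c=619/112 d=-1079/336
  seg 2: a=3 b=293/48 c=-115/28 d=1865/3024
  seg 3: a=1 b=-317/168 c=485/336 d=-485/3024
S(23/4) = 337/1024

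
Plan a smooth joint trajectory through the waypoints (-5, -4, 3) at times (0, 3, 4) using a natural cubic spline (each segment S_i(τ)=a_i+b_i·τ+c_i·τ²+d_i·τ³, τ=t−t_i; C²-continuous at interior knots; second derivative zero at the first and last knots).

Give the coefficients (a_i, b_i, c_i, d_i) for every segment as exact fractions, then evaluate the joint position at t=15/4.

  seg 0: a=-5 b=-13/6 c=0 d=5/18
  seg 1: a=-4 b=16/3 c=5/2 d=-5/6
S(15/4) = 135/128

Δ: Δ0=1/3, Δ1=7
row 1: diag=8, rhs=40; c'=1/8, d'=5
back: M1=5
M: M0=0, M1=5, M2=0
seg 0: a=-5, c=M0/2=0, d=(M1−M0)/(6·3)=5/18, b=Δ0−h0·(2M0+M1)/6=-13/6
seg 1: a=-4, c=M1/2=5/2, d=(M2−M1)/(6·1)=-5/6, b=Δ1−h1·(2M1+M2)/6=16/3
t_q=15/4 → seg 1, τ=3/4; S=-4+16/3·τ+5/2·τ²+-5/6·τ³=135/128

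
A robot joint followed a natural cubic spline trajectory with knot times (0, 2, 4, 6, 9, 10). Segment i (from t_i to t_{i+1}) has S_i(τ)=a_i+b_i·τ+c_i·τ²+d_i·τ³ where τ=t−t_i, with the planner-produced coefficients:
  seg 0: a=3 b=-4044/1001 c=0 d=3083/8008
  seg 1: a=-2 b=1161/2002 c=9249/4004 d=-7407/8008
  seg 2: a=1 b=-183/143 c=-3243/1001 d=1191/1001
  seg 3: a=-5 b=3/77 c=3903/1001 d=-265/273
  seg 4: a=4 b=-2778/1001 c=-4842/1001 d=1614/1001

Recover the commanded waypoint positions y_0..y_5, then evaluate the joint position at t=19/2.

y_0=3 y_1=-2 y_2=1 y_3=-5 y_4=4 y_5=-2
S(19/2) = 6425/4004

y_0 = S_0(0) = a_0 = 3
y_1 = S_1(0) = a_1 = -2
y_2 = S_2(0) = a_2 = 1
y_3 = S_3(0) = a_3 = -5
y_4 = S_4(0) = a_4 = 4
y_5 = S_4(1) = -2
t_q=19/2 is in segment 4 (τ=1/2); S_4(τ)=6425/4004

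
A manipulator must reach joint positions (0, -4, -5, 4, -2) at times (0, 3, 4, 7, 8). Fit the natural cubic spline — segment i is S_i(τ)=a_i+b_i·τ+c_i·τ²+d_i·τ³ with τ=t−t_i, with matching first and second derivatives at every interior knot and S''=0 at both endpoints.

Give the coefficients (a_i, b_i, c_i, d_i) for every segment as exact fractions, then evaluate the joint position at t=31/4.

  seg 0: a=0 b=-227/216 c=0 d=-61/1944
  seg 1: a=-4 b=-205/108 c=-61/216 d=85/72
  seg 2: a=-5 b=233/216 c=88/27 d=-1697/1944
  seg 3: a=4 b=-317/108 c=-331/72 d=331/216
S(31/4) = -649/4608

Δ: Δ0=-4/3, Δ1=-1, Δ2=3, Δ3=-6
row 1: diag=8, rhs=2; c'=1/8, d'=1/4
row 2: denom=8−1·1/8=63/8; d'=(24−1·1/4)/(63/8)=190/63
row 3: denom=8−3·8/21=48/7; d'=(-54−3·190/63)/(48/7)=-331/36
back: M3=-331/36
back: M2=190/63−8/21·-331/36=176/27
back: M1=1/4−1/8·176/27=-61/108
M: M0=0, M1=-61/108, M2=176/27, M3=-331/36, M4=0
seg 0: a=0, c=M0/2=0, d=(M1−M0)/(6·3)=-61/1944, b=Δ0−h0·(2M0+M1)/6=-227/216
seg 1: a=-4, c=M1/2=-61/216, d=(M2−M1)/(6·1)=85/72, b=Δ1−h1·(2M1+M2)/6=-205/108
seg 2: a=-5, c=M2/2=88/27, d=(M3−M2)/(6·3)=-1697/1944, b=Δ2−h2·(2M2+M3)/6=233/216
seg 3: a=4, c=M3/2=-331/72, d=(M4−M3)/(6·1)=331/216, b=Δ3−h3·(2M3+M4)/6=-317/108
t_q=31/4 → seg 3, τ=3/4; S=4+-317/108·τ+-331/72·τ²+331/216·τ³=-649/4608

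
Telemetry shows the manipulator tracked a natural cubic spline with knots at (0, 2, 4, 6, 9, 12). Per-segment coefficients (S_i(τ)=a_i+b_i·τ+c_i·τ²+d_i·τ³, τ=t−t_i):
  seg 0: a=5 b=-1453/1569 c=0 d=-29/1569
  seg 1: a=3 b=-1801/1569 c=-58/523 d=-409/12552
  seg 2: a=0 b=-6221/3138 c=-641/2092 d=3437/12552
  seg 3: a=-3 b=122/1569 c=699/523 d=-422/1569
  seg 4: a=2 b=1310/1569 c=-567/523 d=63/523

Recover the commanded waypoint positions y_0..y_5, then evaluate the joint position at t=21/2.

y_0 = S_0(0) = a_0 = 5
y_1 = S_1(0) = a_1 = 3
y_2 = S_2(0) = a_2 = 0
y_3 = S_3(0) = a_3 = -3
y_4 = S_4(0) = a_4 = 2
y_5 = S_4(3) = -2
t_q=21/2 is in segment 4 (τ=3/2); S_4(τ)=5103/4184

y_0=5 y_1=3 y_2=0 y_3=-3 y_4=2 y_5=-2
S(21/2) = 5103/4184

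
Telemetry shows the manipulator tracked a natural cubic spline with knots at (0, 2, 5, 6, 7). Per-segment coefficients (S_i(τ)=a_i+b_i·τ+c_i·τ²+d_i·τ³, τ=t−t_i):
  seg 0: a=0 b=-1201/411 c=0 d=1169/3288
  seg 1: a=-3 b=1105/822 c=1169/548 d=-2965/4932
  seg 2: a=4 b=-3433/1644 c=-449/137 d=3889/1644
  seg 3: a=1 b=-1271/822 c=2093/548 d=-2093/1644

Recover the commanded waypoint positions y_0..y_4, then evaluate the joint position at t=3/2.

y_0 = S_0(0) = a_0 = 0
y_1 = S_1(0) = a_1 = -3
y_2 = S_2(0) = a_2 = 4
y_3 = S_3(0) = a_3 = 1
y_4 = S_3(1) = 2
t_q=3/2 is in segment 0 (τ=3/2); S_0(τ)=-27911/8768

y_0=0 y_1=-3 y_2=4 y_3=1 y_4=2
S(3/2) = -27911/8768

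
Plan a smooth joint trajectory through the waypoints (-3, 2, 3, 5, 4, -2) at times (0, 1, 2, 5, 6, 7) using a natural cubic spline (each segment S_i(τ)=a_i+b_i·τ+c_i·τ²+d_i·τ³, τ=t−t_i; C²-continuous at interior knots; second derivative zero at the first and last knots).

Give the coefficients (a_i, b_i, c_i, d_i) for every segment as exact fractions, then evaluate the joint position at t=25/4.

Δ: Δ0=5, Δ1=1, Δ2=2/3, Δ3=-1, Δ4=-6
row 1: diag=4, rhs=-24; c'=1/4, d'=-6
row 2: denom=8−1·1/4=31/4; d'=(-2−1·-6)/(31/4)=16/31
row 3: denom=8−3·12/31=212/31; d'=(-10−3·16/31)/(212/31)=-179/106
row 4: denom=4−1·31/212=817/212; d'=(-30−1·-179/106)/(817/212)=-6002/817
back: M4=-6002/817
back: M3=-179/106−31/212·-6002/817=-502/817
back: M2=16/31−12/31·-502/817=616/817
back: M1=-6−1/4·616/817=-5056/817
M: M0=0, M1=-5056/817, M2=616/817, M3=-502/817, M4=-6002/817, M5=0
seg 0: a=-3, c=M0/2=0, d=(M1−M0)/(6·1)=-2528/2451, b=Δ0−h0·(2M0+M1)/6=14783/2451
seg 1: a=2, c=M1/2=-2528/817, d=(M2−M1)/(6·1)=2836/2451, b=Δ1−h1·(2M1+M2)/6=7199/2451
seg 2: a=3, c=M2/2=308/817, d=(M3−M2)/(6·3)=-13/171, b=Δ2−h2·(2M2+M3)/6=539/2451
seg 3: a=5, c=M3/2=-251/817, d=(M4−M3)/(6·1)=-2750/2451, b=Δ3−h3·(2M3+M4)/6=1052/2451
seg 4: a=4, c=M4/2=-3001/817, d=(M5−M4)/(6·1)=3001/2451, b=Δ4−h4·(2M4+M5)/6=-8704/2451
t_q=25/4 → seg 4, τ=1/4; S=4+-8704/2451·τ+-3001/817·τ²+3001/2451·τ³=151727/52288

  seg 0: a=-3 b=14783/2451 c=0 d=-2528/2451
  seg 1: a=2 b=7199/2451 c=-2528/817 d=2836/2451
  seg 2: a=3 b=539/2451 c=308/817 d=-13/171
  seg 3: a=5 b=1052/2451 c=-251/817 d=-2750/2451
  seg 4: a=4 b=-8704/2451 c=-3001/817 d=3001/2451
S(25/4) = 151727/52288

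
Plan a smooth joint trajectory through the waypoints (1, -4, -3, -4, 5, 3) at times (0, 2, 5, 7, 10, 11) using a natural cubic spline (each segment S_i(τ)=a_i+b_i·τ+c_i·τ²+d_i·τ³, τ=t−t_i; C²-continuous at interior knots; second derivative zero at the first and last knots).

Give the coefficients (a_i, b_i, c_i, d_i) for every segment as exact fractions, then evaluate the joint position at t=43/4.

  seg 0: a=1 b=-13377/4094 c=0 d=1571/8188
  seg 1: a=-4 b=-3951/4094 c=4713/4094 d=-13235/55269
  seg 2: a=-3 b=-2143/4094 c=-12331/12282 d=12475/24564
  seg 3: a=-4 b=19097/12282 c=12547/6141 d=-57533/110538
  seg 4: a=5 b=-1469/6141 c=-10813/4094 d=10813/12282
S(43/4) = 971121/262016

Δ: Δ0=-5/2, Δ1=1/3, Δ2=-1/2, Δ3=3, Δ4=-2
row 1: diag=10, rhs=17; c'=3/10, d'=17/10
row 2: denom=10−3·3/10=91/10; d'=(-5−3·17/10)/(91/10)=-101/91
row 3: denom=10−2·20/91=870/91; d'=(21−2·-101/91)/(870/91)=2113/870
row 4: denom=8−3·91/290=2047/290; d'=(-30−3·2113/870)/(2047/290)=-10813/2047
back: M4=-10813/2047
back: M3=2113/870−91/290·-10813/2047=25094/6141
back: M2=-101/91−20/91·25094/6141=-12331/6141
back: M1=17/10−3/10·-12331/6141=4713/2047
M: M0=0, M1=4713/2047, M2=-12331/6141, M3=25094/6141, M4=-10813/2047, M5=0
seg 0: a=1, c=M0/2=0, d=(M1−M0)/(6·2)=1571/8188, b=Δ0−h0·(2M0+M1)/6=-13377/4094
seg 1: a=-4, c=M1/2=4713/4094, d=(M2−M1)/(6·3)=-13235/55269, b=Δ1−h1·(2M1+M2)/6=-3951/4094
seg 2: a=-3, c=M2/2=-12331/12282, d=(M3−M2)/(6·2)=12475/24564, b=Δ2−h2·(2M2+M3)/6=-2143/4094
seg 3: a=-4, c=M3/2=12547/6141, d=(M4−M3)/(6·3)=-57533/110538, b=Δ3−h3·(2M3+M4)/6=19097/12282
seg 4: a=5, c=M4/2=-10813/4094, d=(M5−M4)/(6·1)=10813/12282, b=Δ4−h4·(2M4+M5)/6=-1469/6141
t_q=43/4 → seg 4, τ=3/4; S=5+-1469/6141·τ+-10813/4094·τ²+10813/12282·τ³=971121/262016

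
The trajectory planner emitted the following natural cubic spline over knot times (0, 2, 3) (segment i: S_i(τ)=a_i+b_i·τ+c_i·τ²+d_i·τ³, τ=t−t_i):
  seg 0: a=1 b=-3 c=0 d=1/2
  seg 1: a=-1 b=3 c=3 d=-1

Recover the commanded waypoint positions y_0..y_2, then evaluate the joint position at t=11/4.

y_0=1 y_1=-1 y_2=4
S(11/4) = 161/64

y_0 = S_0(0) = a_0 = 1
y_1 = S_1(0) = a_1 = -1
y_2 = S_1(1) = 4
t_q=11/4 is in segment 1 (τ=3/4); S_1(τ)=161/64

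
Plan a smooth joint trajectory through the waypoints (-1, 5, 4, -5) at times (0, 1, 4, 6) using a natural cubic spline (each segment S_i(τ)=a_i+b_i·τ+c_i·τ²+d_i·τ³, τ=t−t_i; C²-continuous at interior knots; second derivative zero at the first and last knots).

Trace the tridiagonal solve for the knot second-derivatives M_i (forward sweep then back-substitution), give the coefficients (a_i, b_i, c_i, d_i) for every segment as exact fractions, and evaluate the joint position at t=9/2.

Δ: Δ0=6, Δ1=-1/3, Δ2=-9/2
row 1: diag=8, rhs=-38; c'=3/8, d'=-19/4
row 2: denom=10−3·3/8=71/8; d'=(-25−3·-19/4)/(71/8)=-86/71
back: M2=-86/71
back: M1=-19/4−3/8·-86/71=-305/71
M: M0=0, M1=-305/71, M2=-86/71, M3=0
seg 0: a=-1, c=M0/2=0, d=(M1−M0)/(6·1)=-305/426, b=Δ0−h0·(2M0+M1)/6=2861/426
seg 1: a=5, c=M1/2=-305/142, d=(M2−M1)/(6·3)=73/426, b=Δ1−h1·(2M1+M2)/6=973/213
seg 2: a=4, c=M2/2=-43/71, d=(M3−M2)/(6·2)=43/426, b=Δ2−h2·(2M2+M3)/6=-1573/426
t_q=9/2 → seg 2, τ=1/2; S=4+-1573/426·τ+-43/71·τ²+43/426·τ³=2289/1136

  seg 0: a=-1 b=2861/426 c=0 d=-305/426
  seg 1: a=5 b=973/213 c=-305/142 d=73/426
  seg 2: a=4 b=-1573/426 c=-43/71 d=43/426
S(9/2) = 2289/1136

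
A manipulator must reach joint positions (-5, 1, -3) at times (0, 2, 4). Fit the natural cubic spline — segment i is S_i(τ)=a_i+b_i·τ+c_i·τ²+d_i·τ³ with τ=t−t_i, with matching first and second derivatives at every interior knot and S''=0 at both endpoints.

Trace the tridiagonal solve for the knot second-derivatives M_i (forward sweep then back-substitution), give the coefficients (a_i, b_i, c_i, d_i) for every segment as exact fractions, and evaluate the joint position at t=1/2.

  seg 0: a=-5 b=17/4 c=0 d=-5/16
  seg 1: a=1 b=1/2 c=-15/8 d=5/16
S(1/2) = -373/128

Δ: Δ0=3, Δ1=-2
row 1: diag=8, rhs=-30; c'=1/4, d'=-15/4
back: M1=-15/4
M: M0=0, M1=-15/4, M2=0
seg 0: a=-5, c=M0/2=0, d=(M1−M0)/(6·2)=-5/16, b=Δ0−h0·(2M0+M1)/6=17/4
seg 1: a=1, c=M1/2=-15/8, d=(M2−M1)/(6·2)=5/16, b=Δ1−h1·(2M1+M2)/6=1/2
t_q=1/2 → seg 0, τ=1/2; S=-5+17/4·τ+0·τ²+-5/16·τ³=-373/128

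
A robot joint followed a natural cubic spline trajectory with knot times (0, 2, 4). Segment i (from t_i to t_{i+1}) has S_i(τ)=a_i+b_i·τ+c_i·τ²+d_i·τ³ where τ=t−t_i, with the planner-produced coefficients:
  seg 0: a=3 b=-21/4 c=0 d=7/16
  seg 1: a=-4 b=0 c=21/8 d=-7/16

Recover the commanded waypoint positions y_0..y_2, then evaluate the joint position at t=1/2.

y_0=3 y_1=-4 y_2=3
S(1/2) = 55/128

y_0 = S_0(0) = a_0 = 3
y_1 = S_1(0) = a_1 = -4
y_2 = S_1(2) = 3
t_q=1/2 is in segment 0 (τ=1/2); S_0(τ)=55/128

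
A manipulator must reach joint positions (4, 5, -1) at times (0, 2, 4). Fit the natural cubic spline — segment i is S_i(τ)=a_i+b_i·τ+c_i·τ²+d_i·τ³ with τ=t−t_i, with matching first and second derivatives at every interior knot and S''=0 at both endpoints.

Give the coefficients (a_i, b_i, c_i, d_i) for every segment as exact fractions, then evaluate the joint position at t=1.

  seg 0: a=4 b=11/8 c=0 d=-7/32
  seg 1: a=5 b=-5/4 c=-21/16 d=7/32
S(1) = 165/32

Δ: Δ0=1/2, Δ1=-3
row 1: diag=8, rhs=-21; c'=1/4, d'=-21/8
back: M1=-21/8
M: M0=0, M1=-21/8, M2=0
seg 0: a=4, c=M0/2=0, d=(M1−M0)/(6·2)=-7/32, b=Δ0−h0·(2M0+M1)/6=11/8
seg 1: a=5, c=M1/2=-21/16, d=(M2−M1)/(6·2)=7/32, b=Δ1−h1·(2M1+M2)/6=-5/4
t_q=1 → seg 0, τ=1; S=4+11/8·τ+0·τ²+-7/32·τ³=165/32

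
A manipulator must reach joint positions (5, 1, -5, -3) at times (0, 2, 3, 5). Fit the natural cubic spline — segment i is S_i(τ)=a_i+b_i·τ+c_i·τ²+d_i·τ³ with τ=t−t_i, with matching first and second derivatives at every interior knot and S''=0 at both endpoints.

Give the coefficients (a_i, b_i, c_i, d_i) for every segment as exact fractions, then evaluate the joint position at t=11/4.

Δ: Δ0=-2, Δ1=-6, Δ2=1
row 1: diag=6, rhs=-24; c'=1/6, d'=-4
row 2: denom=6−1·1/6=35/6; d'=(42−1·-4)/(35/6)=276/35
back: M2=276/35
back: M1=-4−1/6·276/35=-186/35
M: M0=0, M1=-186/35, M2=276/35, M3=0
seg 0: a=5, c=M0/2=0, d=(M1−M0)/(6·2)=-31/70, b=Δ0−h0·(2M0+M1)/6=-8/35
seg 1: a=1, c=M1/2=-93/35, d=(M2−M1)/(6·1)=11/5, b=Δ1−h1·(2M1+M2)/6=-194/35
seg 2: a=-5, c=M2/2=138/35, d=(M3−M2)/(6·2)=-23/35, b=Δ2−h2·(2M2+M3)/6=-149/35
t_q=11/4 → seg 1, τ=3/4; S=1+-194/35·τ+-93/35·τ²+11/5·τ³=-8341/2240

  seg 0: a=5 b=-8/35 c=0 d=-31/70
  seg 1: a=1 b=-194/35 c=-93/35 d=11/5
  seg 2: a=-5 b=-149/35 c=138/35 d=-23/35
S(11/4) = -8341/2240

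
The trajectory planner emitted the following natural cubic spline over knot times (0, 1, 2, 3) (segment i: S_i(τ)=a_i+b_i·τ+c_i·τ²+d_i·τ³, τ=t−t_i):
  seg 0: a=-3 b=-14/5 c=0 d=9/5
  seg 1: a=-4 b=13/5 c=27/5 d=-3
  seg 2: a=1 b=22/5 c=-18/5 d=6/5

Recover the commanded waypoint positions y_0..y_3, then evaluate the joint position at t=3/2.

y_0=-3 y_1=-4 y_2=1 y_3=3
S(3/2) = -69/40

y_0 = S_0(0) = a_0 = -3
y_1 = S_1(0) = a_1 = -4
y_2 = S_2(0) = a_2 = 1
y_3 = S_2(1) = 3
t_q=3/2 is in segment 1 (τ=1/2); S_1(τ)=-69/40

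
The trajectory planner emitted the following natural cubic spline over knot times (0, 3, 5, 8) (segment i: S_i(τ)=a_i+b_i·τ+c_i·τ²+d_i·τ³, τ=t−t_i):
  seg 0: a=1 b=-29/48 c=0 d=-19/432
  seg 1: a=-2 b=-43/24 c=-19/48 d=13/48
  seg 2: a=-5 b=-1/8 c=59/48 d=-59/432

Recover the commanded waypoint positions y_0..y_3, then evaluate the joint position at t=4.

y_0=1 y_1=-2 y_2=-5 y_3=2
S(4) = -47/12

y_0 = S_0(0) = a_0 = 1
y_1 = S_1(0) = a_1 = -2
y_2 = S_2(0) = a_2 = -5
y_3 = S_2(3) = 2
t_q=4 is in segment 1 (τ=1); S_1(τ)=-47/12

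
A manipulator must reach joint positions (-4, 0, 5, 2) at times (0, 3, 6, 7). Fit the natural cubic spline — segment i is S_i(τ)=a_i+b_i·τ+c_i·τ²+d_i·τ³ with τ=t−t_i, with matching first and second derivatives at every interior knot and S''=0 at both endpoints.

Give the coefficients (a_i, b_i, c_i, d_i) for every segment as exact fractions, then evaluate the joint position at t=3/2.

Δ: Δ0=4/3, Δ1=5/3, Δ2=-3
row 1: diag=12, rhs=2; c'=1/4, d'=1/6
row 2: denom=8−3·1/4=29/4; d'=(-28−3·1/6)/(29/4)=-114/29
back: M2=-114/29
back: M1=1/6−1/4·-114/29=100/87
M: M0=0, M1=100/87, M2=-114/29, M3=0
seg 0: a=-4, c=M0/2=0, d=(M1−M0)/(6·3)=50/783, b=Δ0−h0·(2M0+M1)/6=22/29
seg 1: a=0, c=M1/2=50/87, d=(M2−M1)/(6·3)=-221/783, b=Δ1−h1·(2M1+M2)/6=72/29
seg 2: a=5, c=M2/2=-57/29, d=(M3−M2)/(6·1)=19/29, b=Δ2−h2·(2M2+M3)/6=-49/29
t_q=3/2 → seg 0, τ=3/2; S=-4+22/29·τ+0·τ²+50/783·τ³=-307/116

  seg 0: a=-4 b=22/29 c=0 d=50/783
  seg 1: a=0 b=72/29 c=50/87 d=-221/783
  seg 2: a=5 b=-49/29 c=-57/29 d=19/29
S(3/2) = -307/116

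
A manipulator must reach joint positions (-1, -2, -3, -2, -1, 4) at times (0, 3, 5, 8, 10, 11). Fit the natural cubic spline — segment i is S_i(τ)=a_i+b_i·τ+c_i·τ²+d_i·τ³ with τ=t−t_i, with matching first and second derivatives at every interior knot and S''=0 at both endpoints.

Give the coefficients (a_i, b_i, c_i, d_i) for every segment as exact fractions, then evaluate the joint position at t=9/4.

  seg 0: a=-1 b=-935/4836 c=0 d=-677/43524
  seg 1: a=-2 b=-1483/2418 c=-677/4836 d=317/3224
  seg 2: a=-3 b=8/1209 c=544/1209 d=-1237/10881
  seg 3: a=-2 b=-439/1209 c=-231/403 d=4859/9672
  seg 4: a=-1 b=8155/2418 c=3935/1612 d=-3935/4836
S(9/4) = -166327/103168

Δ: Δ0=-1/3, Δ1=-1/2, Δ2=1/3, Δ3=1/2, Δ4=5
row 1: diag=10, rhs=-1; c'=1/5, d'=-1/10
row 2: denom=10−2·1/5=48/5; d'=(5−2·-1/10)/(48/5)=13/24
row 3: denom=10−3·5/16=145/16; d'=(1−3·13/24)/(145/16)=-2/29
row 4: denom=6−2·32/145=806/145; d'=(27−2·-2/29)/(806/145)=3935/806
back: M4=3935/806
back: M3=-2/29−32/145·3935/806=-462/403
back: M2=13/24−5/16·-462/403=1088/1209
back: M1=-1/10−1/5·1088/1209=-677/2418
M: M0=0, M1=-677/2418, M2=1088/1209, M3=-462/403, M4=3935/806, M5=0
seg 0: a=-1, c=M0/2=0, d=(M1−M0)/(6·3)=-677/43524, b=Δ0−h0·(2M0+M1)/6=-935/4836
seg 1: a=-2, c=M1/2=-677/4836, d=(M2−M1)/(6·2)=317/3224, b=Δ1−h1·(2M1+M2)/6=-1483/2418
seg 2: a=-3, c=M2/2=544/1209, d=(M3−M2)/(6·3)=-1237/10881, b=Δ2−h2·(2M2+M3)/6=8/1209
seg 3: a=-2, c=M3/2=-231/403, d=(M4−M3)/(6·2)=4859/9672, b=Δ3−h3·(2M3+M4)/6=-439/1209
seg 4: a=-1, c=M4/2=3935/1612, d=(M5−M4)/(6·1)=-3935/4836, b=Δ4−h4·(2M4+M5)/6=8155/2418
t_q=9/4 → seg 0, τ=9/4; S=-1+-935/4836·τ+0·τ²+-677/43524·τ³=-166327/103168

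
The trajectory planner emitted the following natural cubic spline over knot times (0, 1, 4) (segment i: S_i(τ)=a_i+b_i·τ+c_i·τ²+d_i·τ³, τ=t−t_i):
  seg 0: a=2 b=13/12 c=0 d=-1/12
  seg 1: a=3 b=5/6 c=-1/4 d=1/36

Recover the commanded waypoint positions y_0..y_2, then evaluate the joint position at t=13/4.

y_0=2 y_1=3 y_2=4
S(13/4) = 1005/256

y_0 = S_0(0) = a_0 = 2
y_1 = S_1(0) = a_1 = 3
y_2 = S_1(3) = 4
t_q=13/4 is in segment 1 (τ=9/4); S_1(τ)=1005/256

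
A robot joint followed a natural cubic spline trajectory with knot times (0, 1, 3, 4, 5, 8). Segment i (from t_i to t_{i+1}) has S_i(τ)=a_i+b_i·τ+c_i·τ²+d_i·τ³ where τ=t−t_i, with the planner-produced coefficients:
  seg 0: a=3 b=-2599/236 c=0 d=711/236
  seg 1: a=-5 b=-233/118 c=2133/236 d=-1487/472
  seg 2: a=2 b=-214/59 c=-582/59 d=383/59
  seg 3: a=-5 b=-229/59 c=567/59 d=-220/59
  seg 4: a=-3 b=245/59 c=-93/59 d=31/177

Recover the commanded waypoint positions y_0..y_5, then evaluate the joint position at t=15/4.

y_0 = S_0(0) = a_0 = 3
y_1 = S_1(0) = a_1 = -5
y_2 = S_2(0) = a_2 = 2
y_3 = S_3(0) = a_3 = -5
y_4 = S_4(0) = a_4 = -3
y_5 = S_4(3) = 0
t_q=15/4 is in segment 2 (τ=3/4); S_2(τ)=-13331/3776

y_0=3 y_1=-5 y_2=2 y_3=-5 y_4=-3 y_5=0
S(15/4) = -13331/3776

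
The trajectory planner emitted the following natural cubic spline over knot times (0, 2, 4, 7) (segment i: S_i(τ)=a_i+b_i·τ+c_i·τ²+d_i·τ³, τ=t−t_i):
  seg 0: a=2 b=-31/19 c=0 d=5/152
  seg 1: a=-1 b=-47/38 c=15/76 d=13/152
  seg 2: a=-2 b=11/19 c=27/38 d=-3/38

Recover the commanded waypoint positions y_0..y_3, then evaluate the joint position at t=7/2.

y_0=2 y_1=-1 y_2=-2 y_3=4
S(7/2) = -2581/1216

y_0 = S_0(0) = a_0 = 2
y_1 = S_1(0) = a_1 = -1
y_2 = S_2(0) = a_2 = -2
y_3 = S_2(3) = 4
t_q=7/2 is in segment 1 (τ=3/2); S_1(τ)=-2581/1216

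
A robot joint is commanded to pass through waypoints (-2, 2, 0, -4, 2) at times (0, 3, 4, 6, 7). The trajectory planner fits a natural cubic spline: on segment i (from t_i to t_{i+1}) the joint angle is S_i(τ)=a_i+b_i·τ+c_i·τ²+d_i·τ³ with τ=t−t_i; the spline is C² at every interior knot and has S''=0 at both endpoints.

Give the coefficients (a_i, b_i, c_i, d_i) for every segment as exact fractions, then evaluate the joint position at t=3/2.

Δ: Δ0=4/3, Δ1=-2, Δ2=-2, Δ3=6
row 1: diag=8, rhs=-20; c'=1/8, d'=-5/2
row 2: denom=6−1·1/8=47/8; d'=(0−1·-5/2)/(47/8)=20/47
row 3: denom=6−2·16/47=250/47; d'=(48−2·20/47)/(250/47)=1108/125
back: M3=1108/125
back: M2=20/47−16/47·1108/125=-324/125
back: M1=-5/2−1/8·-324/125=-272/125
M: M0=0, M1=-272/125, M2=-324/125, M3=1108/125, M4=0
seg 0: a=-2, c=M0/2=0, d=(M1−M0)/(6·3)=-136/1125, b=Δ0−h0·(2M0+M1)/6=908/375
seg 1: a=2, c=M1/2=-136/125, d=(M2−M1)/(6·1)=-26/375, b=Δ1−h1·(2M1+M2)/6=-316/375
seg 2: a=0, c=M2/2=-162/125, d=(M3−M2)/(6·2)=358/375, b=Δ2−h2·(2M2+M3)/6=-242/75
seg 3: a=-4, c=M3/2=554/125, d=(M4−M3)/(6·1)=-554/375, b=Δ3−h3·(2M3+M4)/6=1142/375
t_q=3/2 → seg 0, τ=3/2; S=-2+908/375·τ+0·τ²+-136/1125·τ³=153/125

  seg 0: a=-2 b=908/375 c=0 d=-136/1125
  seg 1: a=2 b=-316/375 c=-136/125 d=-26/375
  seg 2: a=0 b=-242/75 c=-162/125 d=358/375
  seg 3: a=-4 b=1142/375 c=554/125 d=-554/375
S(3/2) = 153/125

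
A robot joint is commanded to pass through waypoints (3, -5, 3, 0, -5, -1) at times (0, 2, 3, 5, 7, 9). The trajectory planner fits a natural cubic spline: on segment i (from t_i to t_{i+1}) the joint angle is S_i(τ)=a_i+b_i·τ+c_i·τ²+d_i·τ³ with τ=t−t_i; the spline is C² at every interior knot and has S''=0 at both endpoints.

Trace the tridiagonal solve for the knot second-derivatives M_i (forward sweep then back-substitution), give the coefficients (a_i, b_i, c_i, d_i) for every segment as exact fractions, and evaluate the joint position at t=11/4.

  seg 0: a=3 b=-4144/477 c=0 d=559/477
  seg 1: a=-5 b=2564/477 c=1118/159 d=-2102/477
  seg 2: a=3 b=2966/477 c=-328/53 d=4445/3816
  seg 3: a=0 b=-4349/954 c=509/636 d=437/3816
  seg 4: a=-5 b=8/477 c=473/318 d=-473/1908
S(11/4) = 5737/5088

Δ: Δ0=-4, Δ1=8, Δ2=-3/2, Δ3=-5/2, Δ4=2
row 1: diag=6, rhs=72; c'=1/6, d'=12
row 2: denom=6−1·1/6=35/6; d'=(-57−1·12)/(35/6)=-414/35
row 3: denom=8−2·12/35=256/35; d'=(-6−2·-414/35)/(256/35)=309/128
row 4: denom=8−2·35/128=477/64; d'=(27−2·309/128)/(477/64)=473/159
back: M4=473/159
back: M3=309/128−35/128·473/159=509/318
back: M2=-414/35−12/35·509/318=-656/53
back: M1=12−1/6·-656/53=2236/159
M: M0=0, M1=2236/159, M2=-656/53, M3=509/318, M4=473/159, M5=0
seg 0: a=3, c=M0/2=0, d=(M1−M0)/(6·2)=559/477, b=Δ0−h0·(2M0+M1)/6=-4144/477
seg 1: a=-5, c=M1/2=1118/159, d=(M2−M1)/(6·1)=-2102/477, b=Δ1−h1·(2M1+M2)/6=2564/477
seg 2: a=3, c=M2/2=-328/53, d=(M3−M2)/(6·2)=4445/3816, b=Δ2−h2·(2M2+M3)/6=2966/477
seg 3: a=0, c=M3/2=509/636, d=(M4−M3)/(6·2)=437/3816, b=Δ3−h3·(2M3+M4)/6=-4349/954
seg 4: a=-5, c=M4/2=473/318, d=(M5−M4)/(6·2)=-473/1908, b=Δ4−h4·(2M4+M5)/6=8/477
t_q=11/4 → seg 1, τ=3/4; S=-5+2564/477·τ+1118/159·τ²+-2102/477·τ³=5737/5088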